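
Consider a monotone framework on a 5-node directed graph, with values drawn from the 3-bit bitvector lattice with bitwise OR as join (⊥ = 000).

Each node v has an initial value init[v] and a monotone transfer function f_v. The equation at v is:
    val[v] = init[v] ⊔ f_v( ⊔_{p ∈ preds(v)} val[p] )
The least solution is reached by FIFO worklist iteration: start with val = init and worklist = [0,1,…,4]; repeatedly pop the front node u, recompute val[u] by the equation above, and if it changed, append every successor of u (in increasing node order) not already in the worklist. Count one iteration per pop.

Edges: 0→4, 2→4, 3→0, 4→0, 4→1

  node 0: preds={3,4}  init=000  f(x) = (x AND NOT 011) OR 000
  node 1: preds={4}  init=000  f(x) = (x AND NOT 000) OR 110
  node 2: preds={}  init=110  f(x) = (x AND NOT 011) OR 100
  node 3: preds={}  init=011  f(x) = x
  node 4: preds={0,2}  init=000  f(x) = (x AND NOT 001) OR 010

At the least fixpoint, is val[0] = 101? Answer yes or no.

no

Trace (8 dequeues):
  [1] u=0 | in 011 | out 000 | ==
  [2] u=1 | in 000 | out 110 | prev 000 | push {}
  [3] u=2 | in 000 | out 110 | ==
  [4] u=3 | in 000 | out 011 | ==
  [5] u=4 | in 110 | out 110 | prev 000 | push {0,1}
  [6] u=0 | in 111 | out 100 | prev 000 | push {4}
  [7] u=1 | in 110 | out 110 | ==
  [8] u=4 | in 110 | out 110 | ==

Converged values:
  [0] 100
  [1] 110
  [2] 110
  [3] 011
  [4] 110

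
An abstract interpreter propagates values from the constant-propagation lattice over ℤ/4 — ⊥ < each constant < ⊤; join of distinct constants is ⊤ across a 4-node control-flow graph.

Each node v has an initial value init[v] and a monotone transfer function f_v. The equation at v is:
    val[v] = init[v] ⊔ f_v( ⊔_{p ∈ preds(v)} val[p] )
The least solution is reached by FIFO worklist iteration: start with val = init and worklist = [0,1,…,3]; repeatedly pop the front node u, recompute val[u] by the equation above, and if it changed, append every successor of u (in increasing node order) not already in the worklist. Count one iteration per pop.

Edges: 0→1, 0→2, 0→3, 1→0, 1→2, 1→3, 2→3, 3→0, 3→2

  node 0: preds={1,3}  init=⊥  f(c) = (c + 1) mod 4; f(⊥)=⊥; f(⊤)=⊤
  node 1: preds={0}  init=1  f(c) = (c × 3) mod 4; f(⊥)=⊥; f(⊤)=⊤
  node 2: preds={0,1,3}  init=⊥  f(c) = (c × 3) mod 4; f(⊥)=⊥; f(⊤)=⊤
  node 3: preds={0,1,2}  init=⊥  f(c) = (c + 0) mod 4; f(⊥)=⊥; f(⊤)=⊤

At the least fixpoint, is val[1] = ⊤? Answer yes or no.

Iteration log — 8 steps:
  step 1. node 0  ⊔preds=1  new=2  old=⊥  +wl: 
  step 2. node 1  ⊔preds=2  new=⊤  old=1  +wl: 0
  step 3. node 2  ⊔preds=⊤  new=⊤  old=⊥  +wl: 
  step 4. node 3  ⊔preds=⊤  new=⊤  old=⊥  +wl: 2
  step 5. node 0  ⊔preds=⊤  new=⊤  old=2  +wl: 1,3
  step 6. node 2  ⊔preds=⊤  new=⊤  stable
  step 7. node 1  ⊔preds=⊤  new=⊤  stable
  step 8. node 3  ⊔preds=⊤  new=⊤  stable

Least fixpoint reached:
  node 0: ⊤
  node 1: ⊤
  node 2: ⊤
  node 3: ⊤

yes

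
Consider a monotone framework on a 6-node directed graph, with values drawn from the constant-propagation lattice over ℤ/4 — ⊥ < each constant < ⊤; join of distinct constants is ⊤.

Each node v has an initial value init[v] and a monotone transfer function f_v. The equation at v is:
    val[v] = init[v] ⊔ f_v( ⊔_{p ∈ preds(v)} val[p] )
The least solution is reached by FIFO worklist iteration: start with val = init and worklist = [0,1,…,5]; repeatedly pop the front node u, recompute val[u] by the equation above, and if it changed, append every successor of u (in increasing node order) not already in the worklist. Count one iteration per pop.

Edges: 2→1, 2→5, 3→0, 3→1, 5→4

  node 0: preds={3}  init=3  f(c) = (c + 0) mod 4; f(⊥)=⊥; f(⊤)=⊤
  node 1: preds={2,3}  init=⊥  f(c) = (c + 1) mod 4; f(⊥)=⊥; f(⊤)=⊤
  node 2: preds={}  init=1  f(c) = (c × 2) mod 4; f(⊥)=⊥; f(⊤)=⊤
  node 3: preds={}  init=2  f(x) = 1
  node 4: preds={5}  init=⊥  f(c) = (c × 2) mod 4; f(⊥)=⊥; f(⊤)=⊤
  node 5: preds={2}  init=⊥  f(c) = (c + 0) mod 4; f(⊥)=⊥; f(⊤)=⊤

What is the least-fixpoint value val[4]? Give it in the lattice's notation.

Worklist (9 pops):
  #1 pop 0: in=2 → ⊤ (was 3); enqueue []
  #2 pop 1: in=⊤ → ⊤ (was ⊥); enqueue []
  #3 pop 2: in=⊥ → 1 (no change)
  #4 pop 3: in=⊥ → ⊤ (was 2); enqueue [0,1]
  #5 pop 4: in=⊥ → ⊥ (no change)
  #6 pop 5: in=1 → 1 (was ⊥); enqueue [4]
  #7 pop 0: in=⊤ → ⊤ (no change)
  #8 pop 1: in=⊤ → ⊤ (no change)
  #9 pop 4: in=1 → 2 (was ⊥); enqueue []

Fixpoint:
  val[0] = ⊤
  val[1] = ⊤
  val[2] = 1
  val[3] = ⊤
  val[4] = 2
  val[5] = 1

2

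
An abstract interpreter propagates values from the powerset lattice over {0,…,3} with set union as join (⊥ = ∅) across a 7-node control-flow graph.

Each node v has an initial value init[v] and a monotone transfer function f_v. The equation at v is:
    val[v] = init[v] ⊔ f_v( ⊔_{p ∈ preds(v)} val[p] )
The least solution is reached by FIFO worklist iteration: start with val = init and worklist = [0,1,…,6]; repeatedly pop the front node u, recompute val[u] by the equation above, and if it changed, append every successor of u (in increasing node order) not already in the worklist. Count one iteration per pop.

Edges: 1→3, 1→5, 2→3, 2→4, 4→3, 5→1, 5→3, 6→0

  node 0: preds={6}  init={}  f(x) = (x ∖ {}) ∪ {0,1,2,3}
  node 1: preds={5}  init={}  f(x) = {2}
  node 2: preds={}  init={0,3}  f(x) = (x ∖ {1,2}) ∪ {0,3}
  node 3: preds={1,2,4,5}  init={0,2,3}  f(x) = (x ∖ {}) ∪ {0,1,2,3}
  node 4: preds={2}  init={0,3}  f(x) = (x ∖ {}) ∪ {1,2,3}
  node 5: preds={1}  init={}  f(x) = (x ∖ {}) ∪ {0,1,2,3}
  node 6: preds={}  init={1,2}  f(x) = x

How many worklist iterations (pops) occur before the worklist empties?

Trace (9 dequeues):
  [1] u=0 | in {1,2} | out {0,1,2,3} | prev {} | push {}
  [2] u=1 | in {} | out {2} | prev {} | push {}
  [3] u=2 | in {} | out {0,3} | ==
  [4] u=3 | in {0,2,3} | out {0,1,2,3} | prev {0,2,3} | push {}
  [5] u=4 | in {0,3} | out {0,1,2,3} | prev {0,3} | push {3}
  [6] u=5 | in {2} | out {0,1,2,3} | prev {} | push {1}
  [7] u=6 | in {} | out {1,2} | ==
  [8] u=3 | in {0,1,2,3} | out {0,1,2,3} | ==
  [9] u=1 | in {0,1,2,3} | out {2} | ==

Converged values:
  [0] {0,1,2,3}
  [1] {2}
  [2] {0,3}
  [3] {0,1,2,3}
  [4] {0,1,2,3}
  [5] {0,1,2,3}
  [6] {1,2}

9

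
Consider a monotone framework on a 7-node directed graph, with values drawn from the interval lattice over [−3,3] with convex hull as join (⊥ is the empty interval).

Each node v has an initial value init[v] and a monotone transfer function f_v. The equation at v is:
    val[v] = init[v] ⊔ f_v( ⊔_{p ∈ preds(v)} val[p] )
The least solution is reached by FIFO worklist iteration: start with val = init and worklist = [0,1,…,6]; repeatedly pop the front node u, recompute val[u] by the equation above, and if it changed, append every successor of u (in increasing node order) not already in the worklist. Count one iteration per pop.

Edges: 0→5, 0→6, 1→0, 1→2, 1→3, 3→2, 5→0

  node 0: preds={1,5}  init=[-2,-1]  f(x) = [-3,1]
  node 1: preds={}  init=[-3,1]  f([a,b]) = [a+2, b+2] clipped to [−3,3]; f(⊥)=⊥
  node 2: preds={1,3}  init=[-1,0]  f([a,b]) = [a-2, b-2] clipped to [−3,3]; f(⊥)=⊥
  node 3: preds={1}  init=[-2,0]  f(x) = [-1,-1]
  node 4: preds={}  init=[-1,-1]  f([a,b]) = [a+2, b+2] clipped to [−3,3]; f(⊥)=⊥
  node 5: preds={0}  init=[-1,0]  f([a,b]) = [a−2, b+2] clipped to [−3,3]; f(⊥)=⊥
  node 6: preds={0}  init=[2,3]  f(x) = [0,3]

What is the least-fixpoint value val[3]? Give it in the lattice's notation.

[-2,0]

Iteration log — 8 steps:
  step 1. node 0  ⊔preds=[-3,1]  new=[-3,1]  old=[-2,-1]  +wl: 
  step 2. node 1  ⊔preds=⊥  new=[-3,1]  stable
  step 3. node 2  ⊔preds=[-3,1]  new=[-3,0]  old=[-1,0]  +wl: 
  step 4. node 3  ⊔preds=[-3,1]  new=[-2,0]  stable
  step 5. node 4  ⊔preds=⊥  new=[-1,-1]  stable
  step 6. node 5  ⊔preds=[-3,1]  new=[-3,3]  old=[-1,0]  +wl: 0
  step 7. node 6  ⊔preds=[-3,1]  new=[0,3]  old=[2,3]  +wl: 
  step 8. node 0  ⊔preds=[-3,3]  new=[-3,1]  stable

Least fixpoint reached:
  node 0: [-3,1]
  node 1: [-3,1]
  node 2: [-3,0]
  node 3: [-2,0]
  node 4: [-1,-1]
  node 5: [-3,3]
  node 6: [0,3]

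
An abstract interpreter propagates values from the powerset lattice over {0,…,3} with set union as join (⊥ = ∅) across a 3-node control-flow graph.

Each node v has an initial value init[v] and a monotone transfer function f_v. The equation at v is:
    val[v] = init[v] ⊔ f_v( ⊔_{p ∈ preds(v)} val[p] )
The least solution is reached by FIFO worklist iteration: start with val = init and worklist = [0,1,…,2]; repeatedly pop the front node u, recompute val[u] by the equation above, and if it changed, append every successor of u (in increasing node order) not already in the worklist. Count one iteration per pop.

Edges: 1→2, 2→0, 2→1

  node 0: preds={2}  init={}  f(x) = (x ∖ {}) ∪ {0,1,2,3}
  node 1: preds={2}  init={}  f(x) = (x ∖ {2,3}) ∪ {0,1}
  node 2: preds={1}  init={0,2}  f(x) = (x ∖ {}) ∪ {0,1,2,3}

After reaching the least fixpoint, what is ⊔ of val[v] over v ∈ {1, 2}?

{0,1,2,3}

Trace (5 dequeues):
  [1] u=0 | in {0,2} | out {0,1,2,3} | prev {} | push {}
  [2] u=1 | in {0,2} | out {0,1} | prev {} | push {}
  [3] u=2 | in {0,1} | out {0,1,2,3} | prev {0,2} | push {0,1}
  [4] u=0 | in {0,1,2,3} | out {0,1,2,3} | ==
  [5] u=1 | in {0,1,2,3} | out {0,1} | ==

Converged values:
  [0] {0,1,2,3}
  [1] {0,1}
  [2] {0,1,2,3}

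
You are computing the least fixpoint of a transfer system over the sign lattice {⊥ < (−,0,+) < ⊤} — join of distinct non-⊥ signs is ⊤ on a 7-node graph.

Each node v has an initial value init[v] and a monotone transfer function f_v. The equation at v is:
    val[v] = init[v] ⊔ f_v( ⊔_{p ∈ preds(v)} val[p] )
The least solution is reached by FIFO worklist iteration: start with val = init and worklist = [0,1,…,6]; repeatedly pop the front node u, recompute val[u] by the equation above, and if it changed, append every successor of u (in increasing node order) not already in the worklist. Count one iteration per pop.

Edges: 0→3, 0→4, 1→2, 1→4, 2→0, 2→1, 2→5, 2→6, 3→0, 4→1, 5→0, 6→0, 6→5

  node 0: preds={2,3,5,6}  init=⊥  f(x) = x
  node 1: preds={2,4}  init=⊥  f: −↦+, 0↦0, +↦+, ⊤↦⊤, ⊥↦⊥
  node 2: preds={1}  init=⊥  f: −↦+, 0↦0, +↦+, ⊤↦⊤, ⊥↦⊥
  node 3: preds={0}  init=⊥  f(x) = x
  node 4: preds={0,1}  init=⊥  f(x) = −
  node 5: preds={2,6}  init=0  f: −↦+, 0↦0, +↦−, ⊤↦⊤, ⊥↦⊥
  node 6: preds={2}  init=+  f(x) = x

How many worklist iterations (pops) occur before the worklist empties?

23

Worklist (23 pops):
  #1 pop 0: in=⊤ → ⊤ (was ⊥); enqueue []
  #2 pop 1: in=⊥ → ⊥ (no change)
  #3 pop 2: in=⊥ → ⊥ (no change)
  #4 pop 3: in=⊤ → ⊤ (was ⊥); enqueue [0]
  #5 pop 4: in=⊤ → − (was ⊥); enqueue [1]
  #6 pop 5: in=+ → ⊤ (was 0); enqueue []
  #7 pop 6: in=⊥ → + (no change)
  #8 pop 0: in=⊤ → ⊤ (no change)
  #9 pop 1: in=− → + (was ⊥); enqueue [2,4]
  #10 pop 2: in=+ → + (was ⊥); enqueue [0,1,5,6]
  #11 pop 4: in=⊤ → − (no change)
  #12 pop 0: in=⊤ → ⊤ (no change)
  #13 pop 1: in=⊤ → ⊤ (was +); enqueue [2,4]
  #14 pop 5: in=+ → ⊤ (no change)
  #15 pop 6: in=+ → + (no change)
  #16 pop 2: in=⊤ → ⊤ (was +); enqueue [0,1,5,6]
  #17 pop 4: in=⊤ → − (no change)
  #18 pop 0: in=⊤ → ⊤ (no change)
  #19 pop 1: in=⊤ → ⊤ (no change)
  #20 pop 5: in=⊤ → ⊤ (no change)
  #21 pop 6: in=⊤ → ⊤ (was +); enqueue [0,5]
  #22 pop 0: in=⊤ → ⊤ (no change)
  #23 pop 5: in=⊤ → ⊤ (no change)

Fixpoint:
  val[0] = ⊤
  val[1] = ⊤
  val[2] = ⊤
  val[3] = ⊤
  val[4] = −
  val[5] = ⊤
  val[6] = ⊤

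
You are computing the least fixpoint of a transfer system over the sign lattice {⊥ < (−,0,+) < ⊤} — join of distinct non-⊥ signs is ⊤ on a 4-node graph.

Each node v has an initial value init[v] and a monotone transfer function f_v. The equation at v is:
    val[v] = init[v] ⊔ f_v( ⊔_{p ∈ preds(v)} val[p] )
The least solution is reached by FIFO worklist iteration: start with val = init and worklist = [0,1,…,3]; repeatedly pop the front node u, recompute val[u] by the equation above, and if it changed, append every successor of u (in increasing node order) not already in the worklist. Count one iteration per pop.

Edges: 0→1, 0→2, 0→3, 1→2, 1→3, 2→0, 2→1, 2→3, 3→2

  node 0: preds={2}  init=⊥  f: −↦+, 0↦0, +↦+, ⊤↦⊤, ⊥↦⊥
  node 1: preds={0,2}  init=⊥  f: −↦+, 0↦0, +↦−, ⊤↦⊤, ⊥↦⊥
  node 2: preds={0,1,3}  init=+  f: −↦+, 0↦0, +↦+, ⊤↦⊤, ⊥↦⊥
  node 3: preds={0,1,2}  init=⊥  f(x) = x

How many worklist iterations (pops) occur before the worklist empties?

Worklist (8 pops):
  #1 pop 0: in=+ → + (was ⊥); enqueue []
  #2 pop 1: in=+ → − (was ⊥); enqueue []
  #3 pop 2: in=⊤ → ⊤ (was +); enqueue [0,1]
  #4 pop 3: in=⊤ → ⊤ (was ⊥); enqueue [2]
  #5 pop 0: in=⊤ → ⊤ (was +); enqueue [3]
  #6 pop 1: in=⊤ → ⊤ (was −); enqueue []
  #7 pop 2: in=⊤ → ⊤ (no change)
  #8 pop 3: in=⊤ → ⊤ (no change)

Fixpoint:
  val[0] = ⊤
  val[1] = ⊤
  val[2] = ⊤
  val[3] = ⊤

8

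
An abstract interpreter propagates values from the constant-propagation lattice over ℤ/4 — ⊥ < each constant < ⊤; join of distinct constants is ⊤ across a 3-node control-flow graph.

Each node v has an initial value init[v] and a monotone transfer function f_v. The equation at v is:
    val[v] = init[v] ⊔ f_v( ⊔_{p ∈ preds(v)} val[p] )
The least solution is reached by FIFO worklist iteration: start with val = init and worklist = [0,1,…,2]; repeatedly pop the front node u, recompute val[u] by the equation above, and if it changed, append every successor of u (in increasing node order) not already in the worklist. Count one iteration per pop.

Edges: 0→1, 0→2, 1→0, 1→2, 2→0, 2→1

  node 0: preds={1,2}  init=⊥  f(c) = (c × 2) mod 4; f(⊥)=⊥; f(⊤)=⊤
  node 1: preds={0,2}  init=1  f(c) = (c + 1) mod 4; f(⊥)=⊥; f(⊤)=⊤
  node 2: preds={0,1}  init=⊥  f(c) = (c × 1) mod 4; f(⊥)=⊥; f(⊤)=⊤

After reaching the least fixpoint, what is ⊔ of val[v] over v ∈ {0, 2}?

Trace (6 dequeues):
  [1] u=0 | in 1 | out 2 | prev ⊥ | push {}
  [2] u=1 | in 2 | out ⊤ | prev 1 | push {0}
  [3] u=2 | in ⊤ | out ⊤ | prev ⊥ | push {1}
  [4] u=0 | in ⊤ | out ⊤ | prev 2 | push {2}
  [5] u=1 | in ⊤ | out ⊤ | ==
  [6] u=2 | in ⊤ | out ⊤ | ==

Converged values:
  [0] ⊤
  [1] ⊤
  [2] ⊤

⊤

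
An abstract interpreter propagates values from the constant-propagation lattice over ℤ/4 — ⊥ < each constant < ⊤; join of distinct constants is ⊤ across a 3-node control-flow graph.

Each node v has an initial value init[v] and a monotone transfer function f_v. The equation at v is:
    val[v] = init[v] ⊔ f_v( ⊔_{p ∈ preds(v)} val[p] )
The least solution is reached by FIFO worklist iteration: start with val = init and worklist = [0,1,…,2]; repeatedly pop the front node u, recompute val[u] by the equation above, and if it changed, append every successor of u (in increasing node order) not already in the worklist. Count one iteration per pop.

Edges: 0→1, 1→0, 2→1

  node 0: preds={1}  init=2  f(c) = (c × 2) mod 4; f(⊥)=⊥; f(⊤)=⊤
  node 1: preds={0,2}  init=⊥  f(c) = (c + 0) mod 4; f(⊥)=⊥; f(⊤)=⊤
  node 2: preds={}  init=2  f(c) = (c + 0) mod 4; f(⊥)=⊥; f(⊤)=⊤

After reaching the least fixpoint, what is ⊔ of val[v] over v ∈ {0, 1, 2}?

⊤

Worklist (6 pops):
  #1 pop 0: in=⊥ → 2 (no change)
  #2 pop 1: in=2 → 2 (was ⊥); enqueue [0]
  #3 pop 2: in=⊥ → 2 (no change)
  #4 pop 0: in=2 → ⊤ (was 2); enqueue [1]
  #5 pop 1: in=⊤ → ⊤ (was 2); enqueue [0]
  #6 pop 0: in=⊤ → ⊤ (no change)

Fixpoint:
  val[0] = ⊤
  val[1] = ⊤
  val[2] = 2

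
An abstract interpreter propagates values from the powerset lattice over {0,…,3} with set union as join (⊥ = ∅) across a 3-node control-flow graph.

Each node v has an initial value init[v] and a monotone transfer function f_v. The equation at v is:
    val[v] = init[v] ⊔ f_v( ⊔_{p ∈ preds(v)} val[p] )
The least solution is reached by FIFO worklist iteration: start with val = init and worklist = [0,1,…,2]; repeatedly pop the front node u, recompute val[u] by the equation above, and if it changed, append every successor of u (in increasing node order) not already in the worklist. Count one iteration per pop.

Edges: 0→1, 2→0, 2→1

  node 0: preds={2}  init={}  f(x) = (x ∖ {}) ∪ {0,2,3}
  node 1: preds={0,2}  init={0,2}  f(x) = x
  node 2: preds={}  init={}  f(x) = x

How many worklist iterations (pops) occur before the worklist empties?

Iteration log — 3 steps:
  step 1. node 0  ⊔preds={}  new={0,2,3}  old={}  +wl: 
  step 2. node 1  ⊔preds={0,2,3}  new={0,2,3}  old={0,2}  +wl: 
  step 3. node 2  ⊔preds={}  new={}  stable

Least fixpoint reached:
  node 0: {0,2,3}
  node 1: {0,2,3}
  node 2: {}

3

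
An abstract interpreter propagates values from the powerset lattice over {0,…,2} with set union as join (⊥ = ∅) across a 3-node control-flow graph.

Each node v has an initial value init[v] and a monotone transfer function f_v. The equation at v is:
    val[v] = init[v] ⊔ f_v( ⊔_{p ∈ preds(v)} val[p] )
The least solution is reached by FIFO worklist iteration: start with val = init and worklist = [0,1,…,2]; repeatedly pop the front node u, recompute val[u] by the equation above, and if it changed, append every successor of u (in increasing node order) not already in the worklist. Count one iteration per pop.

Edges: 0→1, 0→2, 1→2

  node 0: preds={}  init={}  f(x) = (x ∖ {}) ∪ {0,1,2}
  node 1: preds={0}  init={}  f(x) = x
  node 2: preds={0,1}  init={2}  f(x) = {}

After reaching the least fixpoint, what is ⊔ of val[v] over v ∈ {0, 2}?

Trace (3 dequeues):
  [1] u=0 | in {} | out {0,1,2} | prev {} | push {}
  [2] u=1 | in {0,1,2} | out {0,1,2} | prev {} | push {}
  [3] u=2 | in {0,1,2} | out {2} | ==

Converged values:
  [0] {0,1,2}
  [1] {0,1,2}
  [2] {2}

{0,1,2}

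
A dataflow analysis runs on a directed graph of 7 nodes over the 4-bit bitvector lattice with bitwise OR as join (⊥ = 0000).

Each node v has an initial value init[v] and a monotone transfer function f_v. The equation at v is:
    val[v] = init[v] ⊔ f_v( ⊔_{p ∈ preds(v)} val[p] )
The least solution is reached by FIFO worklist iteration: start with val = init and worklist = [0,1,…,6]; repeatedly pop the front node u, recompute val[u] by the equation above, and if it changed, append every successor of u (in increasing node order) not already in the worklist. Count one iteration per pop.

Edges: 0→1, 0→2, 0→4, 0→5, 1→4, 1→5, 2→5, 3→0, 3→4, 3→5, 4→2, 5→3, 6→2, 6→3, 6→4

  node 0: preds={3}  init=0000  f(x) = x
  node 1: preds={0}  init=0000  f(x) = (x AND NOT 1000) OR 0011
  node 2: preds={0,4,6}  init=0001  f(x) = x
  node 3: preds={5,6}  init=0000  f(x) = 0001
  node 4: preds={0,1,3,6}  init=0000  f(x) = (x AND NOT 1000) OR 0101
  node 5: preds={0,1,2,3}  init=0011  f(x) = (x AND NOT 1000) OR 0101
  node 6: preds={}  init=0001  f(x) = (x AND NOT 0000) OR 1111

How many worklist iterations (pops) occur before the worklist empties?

13

Iteration log — 13 steps:
  step 1. node 0  ⊔preds=0000  new=0000  stable
  step 2. node 1  ⊔preds=0000  new=0011  old=0000  +wl: 
  step 3. node 2  ⊔preds=0001  new=0001  stable
  step 4. node 3  ⊔preds=0011  new=0001  old=0000  +wl: 0
  step 5. node 4  ⊔preds=0011  new=0111  old=0000  +wl: 2
  step 6. node 5  ⊔preds=0011  new=0111  old=0011  +wl: 3
  step 7. node 6  ⊔preds=0000  new=1111  old=0001  +wl: 4
  step 8. node 0  ⊔preds=0001  new=0001  old=0000  +wl: 1,5
  step 9. node 2  ⊔preds=1111  new=1111  old=0001  +wl: 
  step 10. node 3  ⊔preds=1111  new=0001  stable
  step 11. node 4  ⊔preds=1111  new=0111  stable
  step 12. node 1  ⊔preds=0001  new=0011  stable
  step 13. node 5  ⊔preds=1111  new=0111  stable

Least fixpoint reached:
  node 0: 0001
  node 1: 0011
  node 2: 1111
  node 3: 0001
  node 4: 0111
  node 5: 0111
  node 6: 1111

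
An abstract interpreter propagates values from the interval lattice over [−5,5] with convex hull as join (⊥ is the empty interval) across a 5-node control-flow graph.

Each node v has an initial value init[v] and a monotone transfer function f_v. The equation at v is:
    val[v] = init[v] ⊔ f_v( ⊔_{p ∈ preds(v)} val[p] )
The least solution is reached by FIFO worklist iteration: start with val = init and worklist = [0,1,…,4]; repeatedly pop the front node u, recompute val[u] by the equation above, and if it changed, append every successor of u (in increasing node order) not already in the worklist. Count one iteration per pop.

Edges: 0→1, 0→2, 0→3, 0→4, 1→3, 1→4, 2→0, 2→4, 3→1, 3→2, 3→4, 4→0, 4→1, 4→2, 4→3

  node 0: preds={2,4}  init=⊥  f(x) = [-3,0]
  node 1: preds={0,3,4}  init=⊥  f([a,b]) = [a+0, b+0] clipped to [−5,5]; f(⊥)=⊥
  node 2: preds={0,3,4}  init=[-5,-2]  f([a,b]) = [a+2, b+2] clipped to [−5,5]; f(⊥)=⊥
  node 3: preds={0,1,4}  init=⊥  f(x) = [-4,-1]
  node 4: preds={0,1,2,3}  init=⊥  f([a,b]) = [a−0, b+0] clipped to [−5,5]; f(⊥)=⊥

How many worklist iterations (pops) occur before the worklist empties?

Iteration log — 20 steps:
  step 1. node 0  ⊔preds=[-5,-2]  new=[-3,0]  old=⊥  +wl: 
  step 2. node 1  ⊔preds=[-3,0]  new=[-3,0]  old=⊥  +wl: 
  step 3. node 2  ⊔preds=[-3,0]  new=[-5,2]  old=[-5,-2]  +wl: 0
  step 4. node 3  ⊔preds=[-3,0]  new=[-4,-1]  old=⊥  +wl: 1,2
  step 5. node 4  ⊔preds=[-5,2]  new=[-5,2]  old=⊥  +wl: 3
  step 6. node 0  ⊔preds=[-5,2]  new=[-3,0]  stable
  step 7. node 1  ⊔preds=[-5,2]  new=[-5,2]  old=[-3,0]  +wl: 4
  step 8. node 2  ⊔preds=[-5,2]  new=[-5,4]  old=[-5,2]  +wl: 0
  step 9. node 3  ⊔preds=[-5,2]  new=[-4,-1]  stable
  step 10. node 4  ⊔preds=[-5,4]  new=[-5,4]  old=[-5,2]  +wl: 1,2,3
  step 11. node 0  ⊔preds=[-5,4]  new=[-3,0]  stable
  step 12. node 1  ⊔preds=[-5,4]  new=[-5,4]  old=[-5,2]  +wl: 4
  step 13. node 2  ⊔preds=[-5,4]  new=[-5,5]  old=[-5,4]  +wl: 0
  step 14. node 3  ⊔preds=[-5,4]  new=[-4,-1]  stable
  step 15. node 4  ⊔preds=[-5,5]  new=[-5,5]  old=[-5,4]  +wl: 1,2,3
  step 16. node 0  ⊔preds=[-5,5]  new=[-3,0]  stable
  step 17. node 1  ⊔preds=[-5,5]  new=[-5,5]  old=[-5,4]  +wl: 4
  step 18. node 2  ⊔preds=[-5,5]  new=[-5,5]  stable
  step 19. node 3  ⊔preds=[-5,5]  new=[-4,-1]  stable
  step 20. node 4  ⊔preds=[-5,5]  new=[-5,5]  stable

Least fixpoint reached:
  node 0: [-3,0]
  node 1: [-5,5]
  node 2: [-5,5]
  node 3: [-4,-1]
  node 4: [-5,5]

20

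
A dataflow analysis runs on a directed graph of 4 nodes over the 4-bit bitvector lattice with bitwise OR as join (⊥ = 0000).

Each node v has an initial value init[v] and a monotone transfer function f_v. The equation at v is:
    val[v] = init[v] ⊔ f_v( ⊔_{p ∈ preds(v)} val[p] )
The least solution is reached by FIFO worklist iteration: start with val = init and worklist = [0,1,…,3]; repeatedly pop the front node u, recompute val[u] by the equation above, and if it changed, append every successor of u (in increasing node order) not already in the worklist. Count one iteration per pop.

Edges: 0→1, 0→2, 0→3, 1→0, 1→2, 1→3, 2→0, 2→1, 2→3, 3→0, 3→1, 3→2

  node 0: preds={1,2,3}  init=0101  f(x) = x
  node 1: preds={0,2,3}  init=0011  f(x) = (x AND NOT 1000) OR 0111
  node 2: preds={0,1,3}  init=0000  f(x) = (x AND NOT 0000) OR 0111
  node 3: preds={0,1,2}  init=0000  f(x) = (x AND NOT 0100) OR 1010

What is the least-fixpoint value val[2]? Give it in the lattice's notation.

Worklist (10 pops):
  #1 pop 0: in=0011 → 0111 (was 0101); enqueue []
  #2 pop 1: in=0111 → 0111 (was 0011); enqueue [0]
  #3 pop 2: in=0111 → 0111 (was 0000); enqueue [1]
  #4 pop 3: in=0111 → 1011 (was 0000); enqueue [2]
  #5 pop 0: in=1111 → 1111 (was 0111); enqueue [3]
  #6 pop 1: in=1111 → 0111 (no change)
  #7 pop 2: in=1111 → 1111 (was 0111); enqueue [0,1]
  #8 pop 3: in=1111 → 1011 (no change)
  #9 pop 0: in=1111 → 1111 (no change)
  #10 pop 1: in=1111 → 0111 (no change)

Fixpoint:
  val[0] = 1111
  val[1] = 0111
  val[2] = 1111
  val[3] = 1011

1111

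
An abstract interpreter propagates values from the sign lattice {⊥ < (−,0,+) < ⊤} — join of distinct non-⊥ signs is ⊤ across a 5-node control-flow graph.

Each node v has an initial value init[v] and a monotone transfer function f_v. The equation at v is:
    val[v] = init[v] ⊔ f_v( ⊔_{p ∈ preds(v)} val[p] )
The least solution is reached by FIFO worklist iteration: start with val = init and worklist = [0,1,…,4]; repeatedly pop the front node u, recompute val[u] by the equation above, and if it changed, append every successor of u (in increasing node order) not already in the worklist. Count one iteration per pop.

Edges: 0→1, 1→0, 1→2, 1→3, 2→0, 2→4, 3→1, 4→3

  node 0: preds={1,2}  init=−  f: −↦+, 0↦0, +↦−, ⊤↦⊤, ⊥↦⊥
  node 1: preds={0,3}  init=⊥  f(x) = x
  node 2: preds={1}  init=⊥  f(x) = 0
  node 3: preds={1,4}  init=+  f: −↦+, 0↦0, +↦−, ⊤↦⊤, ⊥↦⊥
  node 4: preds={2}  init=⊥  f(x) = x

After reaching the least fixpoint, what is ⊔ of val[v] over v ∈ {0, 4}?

Iteration log — 8 steps:
  step 1. node 0  ⊔preds=⊥  new=−  stable
  step 2. node 1  ⊔preds=⊤  new=⊤  old=⊥  +wl: 0
  step 3. node 2  ⊔preds=⊤  new=0  old=⊥  +wl: 
  step 4. node 3  ⊔preds=⊤  new=⊤  old=+  +wl: 1
  step 5. node 4  ⊔preds=0  new=0  old=⊥  +wl: 3
  step 6. node 0  ⊔preds=⊤  new=⊤  old=−  +wl: 
  step 7. node 1  ⊔preds=⊤  new=⊤  stable
  step 8. node 3  ⊔preds=⊤  new=⊤  stable

Least fixpoint reached:
  node 0: ⊤
  node 1: ⊤
  node 2: 0
  node 3: ⊤
  node 4: 0

⊤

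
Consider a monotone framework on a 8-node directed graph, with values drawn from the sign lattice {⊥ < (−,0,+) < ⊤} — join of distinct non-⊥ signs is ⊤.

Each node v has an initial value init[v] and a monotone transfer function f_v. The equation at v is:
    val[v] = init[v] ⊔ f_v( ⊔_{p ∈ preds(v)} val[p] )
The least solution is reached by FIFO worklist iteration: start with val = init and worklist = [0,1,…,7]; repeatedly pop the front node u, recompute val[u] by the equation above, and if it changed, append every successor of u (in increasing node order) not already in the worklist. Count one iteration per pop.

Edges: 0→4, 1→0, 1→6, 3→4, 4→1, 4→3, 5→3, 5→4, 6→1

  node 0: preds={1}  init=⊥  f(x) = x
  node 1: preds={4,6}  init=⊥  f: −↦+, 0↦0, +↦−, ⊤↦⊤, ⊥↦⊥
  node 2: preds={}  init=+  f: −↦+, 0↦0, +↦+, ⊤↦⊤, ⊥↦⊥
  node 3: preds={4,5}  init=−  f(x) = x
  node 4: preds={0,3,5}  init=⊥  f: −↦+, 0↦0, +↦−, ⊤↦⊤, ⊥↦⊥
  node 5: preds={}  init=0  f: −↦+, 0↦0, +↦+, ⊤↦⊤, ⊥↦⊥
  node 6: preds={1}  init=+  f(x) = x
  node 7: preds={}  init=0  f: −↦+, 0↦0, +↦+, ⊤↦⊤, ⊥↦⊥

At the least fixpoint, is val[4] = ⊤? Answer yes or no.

Worklist (15 pops):
  #1 pop 0: in=⊥ → ⊥ (no change)
  #2 pop 1: in=+ → − (was ⊥); enqueue [0]
  #3 pop 2: in=⊥ → + (no change)
  #4 pop 3: in=0 → ⊤ (was −); enqueue []
  #5 pop 4: in=⊤ → ⊤ (was ⊥); enqueue [1,3]
  #6 pop 5: in=⊥ → 0 (no change)
  #7 pop 6: in=− → ⊤ (was +); enqueue []
  #8 pop 7: in=⊥ → 0 (no change)
  #9 pop 0: in=− → − (was ⊥); enqueue [4]
  #10 pop 1: in=⊤ → ⊤ (was −); enqueue [0,6]
  #11 pop 3: in=⊤ → ⊤ (no change)
  #12 pop 4: in=⊤ → ⊤ (no change)
  #13 pop 0: in=⊤ → ⊤ (was −); enqueue [4]
  #14 pop 6: in=⊤ → ⊤ (no change)
  #15 pop 4: in=⊤ → ⊤ (no change)

Fixpoint:
  val[0] = ⊤
  val[1] = ⊤
  val[2] = +
  val[3] = ⊤
  val[4] = ⊤
  val[5] = 0
  val[6] = ⊤
  val[7] = 0

yes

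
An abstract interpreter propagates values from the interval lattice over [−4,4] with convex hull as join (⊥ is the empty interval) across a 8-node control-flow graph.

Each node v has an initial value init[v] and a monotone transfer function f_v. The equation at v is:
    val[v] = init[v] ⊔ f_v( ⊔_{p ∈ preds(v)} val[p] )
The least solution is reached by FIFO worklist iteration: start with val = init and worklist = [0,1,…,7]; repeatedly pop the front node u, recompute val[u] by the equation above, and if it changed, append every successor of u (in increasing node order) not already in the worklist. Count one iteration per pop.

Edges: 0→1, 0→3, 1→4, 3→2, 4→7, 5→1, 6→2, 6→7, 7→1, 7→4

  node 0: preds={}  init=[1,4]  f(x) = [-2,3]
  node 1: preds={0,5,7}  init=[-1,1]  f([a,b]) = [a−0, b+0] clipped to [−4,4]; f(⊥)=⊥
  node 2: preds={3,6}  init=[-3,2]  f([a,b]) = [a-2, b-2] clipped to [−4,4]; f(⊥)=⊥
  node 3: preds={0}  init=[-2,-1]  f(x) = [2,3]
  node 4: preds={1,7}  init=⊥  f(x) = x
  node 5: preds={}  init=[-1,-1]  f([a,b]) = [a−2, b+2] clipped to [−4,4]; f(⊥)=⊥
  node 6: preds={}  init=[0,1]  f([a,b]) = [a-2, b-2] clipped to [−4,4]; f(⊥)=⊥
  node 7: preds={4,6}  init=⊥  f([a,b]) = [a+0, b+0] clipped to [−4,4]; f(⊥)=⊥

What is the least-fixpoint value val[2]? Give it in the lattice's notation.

[-4,2]

Iteration log — 11 steps:
  step 1. node 0  ⊔preds=⊥  new=[-2,4]  old=[1,4]  +wl: 
  step 2. node 1  ⊔preds=[-2,4]  new=[-2,4]  old=[-1,1]  +wl: 
  step 3. node 2  ⊔preds=[-2,1]  new=[-4,2]  old=[-3,2]  +wl: 
  step 4. node 3  ⊔preds=[-2,4]  new=[-2,3]  old=[-2,-1]  +wl: 2
  step 5. node 4  ⊔preds=[-2,4]  new=[-2,4]  old=⊥  +wl: 
  step 6. node 5  ⊔preds=⊥  new=[-1,-1]  stable
  step 7. node 6  ⊔preds=⊥  new=[0,1]  stable
  step 8. node 7  ⊔preds=[-2,4]  new=[-2,4]  old=⊥  +wl: 1,4
  step 9. node 2  ⊔preds=[-2,3]  new=[-4,2]  stable
  step 10. node 1  ⊔preds=[-2,4]  new=[-2,4]  stable
  step 11. node 4  ⊔preds=[-2,4]  new=[-2,4]  stable

Least fixpoint reached:
  node 0: [-2,4]
  node 1: [-2,4]
  node 2: [-4,2]
  node 3: [-2,3]
  node 4: [-2,4]
  node 5: [-1,-1]
  node 6: [0,1]
  node 7: [-2,4]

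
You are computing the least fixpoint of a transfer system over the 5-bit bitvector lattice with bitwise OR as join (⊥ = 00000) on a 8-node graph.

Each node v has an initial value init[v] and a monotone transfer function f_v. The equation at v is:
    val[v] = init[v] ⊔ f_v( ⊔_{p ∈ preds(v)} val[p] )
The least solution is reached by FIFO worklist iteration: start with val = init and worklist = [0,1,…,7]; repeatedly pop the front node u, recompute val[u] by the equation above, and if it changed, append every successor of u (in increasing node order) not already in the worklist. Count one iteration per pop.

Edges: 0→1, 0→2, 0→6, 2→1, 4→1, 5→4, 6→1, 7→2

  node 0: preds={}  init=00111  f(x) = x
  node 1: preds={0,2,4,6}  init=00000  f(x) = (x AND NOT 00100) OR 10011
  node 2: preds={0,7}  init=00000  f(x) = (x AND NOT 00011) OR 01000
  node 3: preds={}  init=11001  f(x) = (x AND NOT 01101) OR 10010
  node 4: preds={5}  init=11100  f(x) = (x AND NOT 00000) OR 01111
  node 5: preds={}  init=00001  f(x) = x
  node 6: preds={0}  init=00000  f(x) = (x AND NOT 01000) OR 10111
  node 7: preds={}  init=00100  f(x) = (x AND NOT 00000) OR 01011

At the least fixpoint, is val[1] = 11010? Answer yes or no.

no

Worklist (10 pops):
  #1 pop 0: in=00000 → 00111 (no change)
  #2 pop 1: in=11111 → 11011 (was 00000); enqueue []
  #3 pop 2: in=00111 → 01100 (was 00000); enqueue [1]
  #4 pop 3: in=00000 → 11011 (was 11001); enqueue []
  #5 pop 4: in=00001 → 11111 (was 11100); enqueue []
  #6 pop 5: in=00000 → 00001 (no change)
  #7 pop 6: in=00111 → 10111 (was 00000); enqueue []
  #8 pop 7: in=00000 → 01111 (was 00100); enqueue [2]
  #9 pop 1: in=11111 → 11011 (no change)
  #10 pop 2: in=01111 → 01100 (no change)

Fixpoint:
  val[0] = 00111
  val[1] = 11011
  val[2] = 01100
  val[3] = 11011
  val[4] = 11111
  val[5] = 00001
  val[6] = 10111
  val[7] = 01111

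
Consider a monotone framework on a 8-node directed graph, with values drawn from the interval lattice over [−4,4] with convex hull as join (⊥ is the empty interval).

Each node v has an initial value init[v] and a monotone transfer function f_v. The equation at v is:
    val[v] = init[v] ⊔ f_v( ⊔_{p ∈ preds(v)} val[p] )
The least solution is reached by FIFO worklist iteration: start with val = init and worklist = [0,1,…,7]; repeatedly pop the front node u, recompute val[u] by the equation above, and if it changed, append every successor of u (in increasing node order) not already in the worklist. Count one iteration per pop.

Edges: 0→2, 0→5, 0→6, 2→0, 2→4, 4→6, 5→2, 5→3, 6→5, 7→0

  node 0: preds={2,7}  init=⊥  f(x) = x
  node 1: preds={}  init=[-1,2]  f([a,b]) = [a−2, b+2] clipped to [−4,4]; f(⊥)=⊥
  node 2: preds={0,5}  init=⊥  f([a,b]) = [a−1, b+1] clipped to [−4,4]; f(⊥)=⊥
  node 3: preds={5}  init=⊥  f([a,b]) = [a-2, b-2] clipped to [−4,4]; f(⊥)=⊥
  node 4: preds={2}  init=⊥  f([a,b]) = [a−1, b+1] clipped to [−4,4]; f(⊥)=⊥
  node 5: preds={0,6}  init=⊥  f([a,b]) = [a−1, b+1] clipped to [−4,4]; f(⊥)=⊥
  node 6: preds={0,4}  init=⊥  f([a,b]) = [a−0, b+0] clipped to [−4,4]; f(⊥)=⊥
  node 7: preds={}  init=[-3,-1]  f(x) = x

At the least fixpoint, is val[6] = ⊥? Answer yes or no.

Worklist (30 pops):
  #1 pop 0: in=[-3,-1] → [-3,-1] (was ⊥); enqueue []
  #2 pop 1: in=⊥ → [-1,2] (no change)
  #3 pop 2: in=[-3,-1] → [-4,0] (was ⊥); enqueue [0]
  #4 pop 3: in=⊥ → ⊥ (no change)
  #5 pop 4: in=[-4,0] → [-4,1] (was ⊥); enqueue []
  #6 pop 5: in=[-3,-1] → [-4,0] (was ⊥); enqueue [2,3]
  #7 pop 6: in=[-4,1] → [-4,1] (was ⊥); enqueue [5]
  #8 pop 7: in=⊥ → [-3,-1] (no change)
  #9 pop 0: in=[-4,0] → [-4,0] (was [-3,-1]); enqueue [6]
  #10 pop 2: in=[-4,0] → [-4,1] (was [-4,0]); enqueue [0,4]
  #11 pop 3: in=[-4,0] → [-4,-2] (was ⊥); enqueue []
  #12 pop 5: in=[-4,1] → [-4,2] (was [-4,0]); enqueue [2,3]
  #13 pop 6: in=[-4,1] → [-4,1] (no change)
  #14 pop 0: in=[-4,1] → [-4,1] (was [-4,0]); enqueue [5,6]
  #15 pop 4: in=[-4,1] → [-4,2] (was [-4,1]); enqueue []
  #16 pop 2: in=[-4,2] → [-4,3] (was [-4,1]); enqueue [0,4]
  #17 pop 3: in=[-4,2] → [-4,0] (was [-4,-2]); enqueue []
  #18 pop 5: in=[-4,1] → [-4,2] (no change)
  #19 pop 6: in=[-4,2] → [-4,2] (was [-4,1]); enqueue [5]
  #20 pop 0: in=[-4,3] → [-4,3] (was [-4,1]); enqueue [2,6]
  #21 pop 4: in=[-4,3] → [-4,4] (was [-4,2]); enqueue []
  #22 pop 5: in=[-4,3] → [-4,4] (was [-4,2]); enqueue [3]
  #23 pop 2: in=[-4,4] → [-4,4] (was [-4,3]); enqueue [0,4]
  #24 pop 6: in=[-4,4] → [-4,4] (was [-4,2]); enqueue [5]
  #25 pop 3: in=[-4,4] → [-4,2] (was [-4,0]); enqueue []
  #26 pop 0: in=[-4,4] → [-4,4] (was [-4,3]); enqueue [2,6]
  #27 pop 4: in=[-4,4] → [-4,4] (no change)
  #28 pop 5: in=[-4,4] → [-4,4] (no change)
  #29 pop 2: in=[-4,4] → [-4,4] (no change)
  #30 pop 6: in=[-4,4] → [-4,4] (no change)

Fixpoint:
  val[0] = [-4,4]
  val[1] = [-1,2]
  val[2] = [-4,4]
  val[3] = [-4,2]
  val[4] = [-4,4]
  val[5] = [-4,4]
  val[6] = [-4,4]
  val[7] = [-3,-1]

no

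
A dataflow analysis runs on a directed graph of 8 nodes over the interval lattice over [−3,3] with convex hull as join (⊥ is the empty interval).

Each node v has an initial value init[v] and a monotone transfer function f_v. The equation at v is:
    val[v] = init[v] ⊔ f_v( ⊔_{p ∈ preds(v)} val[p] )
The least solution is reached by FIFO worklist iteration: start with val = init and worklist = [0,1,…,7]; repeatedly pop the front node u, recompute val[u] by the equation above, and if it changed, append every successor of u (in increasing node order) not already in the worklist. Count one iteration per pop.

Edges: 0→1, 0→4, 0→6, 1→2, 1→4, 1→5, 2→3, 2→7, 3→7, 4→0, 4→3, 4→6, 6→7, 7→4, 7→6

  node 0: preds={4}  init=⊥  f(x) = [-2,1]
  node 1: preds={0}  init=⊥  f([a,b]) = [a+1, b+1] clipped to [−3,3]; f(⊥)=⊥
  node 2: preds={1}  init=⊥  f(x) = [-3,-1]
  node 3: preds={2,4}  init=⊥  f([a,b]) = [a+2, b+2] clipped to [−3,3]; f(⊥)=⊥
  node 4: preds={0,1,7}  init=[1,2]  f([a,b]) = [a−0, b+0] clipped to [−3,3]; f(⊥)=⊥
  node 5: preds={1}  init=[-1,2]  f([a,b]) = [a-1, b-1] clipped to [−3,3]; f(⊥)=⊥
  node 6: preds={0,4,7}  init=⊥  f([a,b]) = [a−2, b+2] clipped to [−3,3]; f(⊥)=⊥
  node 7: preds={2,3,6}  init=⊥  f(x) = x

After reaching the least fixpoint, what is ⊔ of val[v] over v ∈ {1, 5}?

[-2,2]

Trace (14 dequeues):
  [1] u=0 | in [1,2] | out [-2,1] | prev ⊥ | push {}
  [2] u=1 | in [-2,1] | out [-1,2] | prev ⊥ | push {}
  [3] u=2 | in [-1,2] | out [-3,-1] | prev ⊥ | push {}
  [4] u=3 | in [-3,2] | out [-1,3] | prev ⊥ | push {}
  [5] u=4 | in [-2,2] | out [-2,2] | prev [1,2] | push {0,3}
  [6] u=5 | in [-1,2] | out [-2,2] | prev [-1,2] | push {}
  [7] u=6 | in [-2,2] | out [-3,3] | prev ⊥ | push {}
  [8] u=7 | in [-3,3] | out [-3,3] | prev ⊥ | push {4,6}
  [9] u=0 | in [-2,2] | out [-2,1] | ==
  [10] u=3 | in [-3,2] | out [-1,3] | ==
  [11] u=4 | in [-3,3] | out [-3,3] | prev [-2,2] | push {0,3}
  [12] u=6 | in [-3,3] | out [-3,3] | ==
  [13] u=0 | in [-3,3] | out [-2,1] | ==
  [14] u=3 | in [-3,3] | out [-1,3] | ==

Converged values:
  [0] [-2,1]
  [1] [-1,2]
  [2] [-3,-1]
  [3] [-1,3]
  [4] [-3,3]
  [5] [-2,2]
  [6] [-3,3]
  [7] [-3,3]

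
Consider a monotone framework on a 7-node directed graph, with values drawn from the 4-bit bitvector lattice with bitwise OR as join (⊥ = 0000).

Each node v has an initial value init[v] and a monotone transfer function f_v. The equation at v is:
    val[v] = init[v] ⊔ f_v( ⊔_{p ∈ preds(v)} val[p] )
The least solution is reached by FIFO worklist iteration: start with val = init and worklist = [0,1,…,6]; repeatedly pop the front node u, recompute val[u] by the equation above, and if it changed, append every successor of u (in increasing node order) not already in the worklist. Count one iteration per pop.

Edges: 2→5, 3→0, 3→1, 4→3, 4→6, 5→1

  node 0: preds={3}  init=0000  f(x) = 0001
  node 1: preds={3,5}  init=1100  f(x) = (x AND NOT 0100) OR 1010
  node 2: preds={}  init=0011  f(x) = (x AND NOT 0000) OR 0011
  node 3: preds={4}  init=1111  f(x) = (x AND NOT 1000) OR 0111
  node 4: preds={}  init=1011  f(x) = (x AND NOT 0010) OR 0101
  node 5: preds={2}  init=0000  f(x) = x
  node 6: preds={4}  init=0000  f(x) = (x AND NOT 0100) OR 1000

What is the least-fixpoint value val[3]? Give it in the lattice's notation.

1111

Iteration log — 9 steps:
  step 1. node 0  ⊔preds=1111  new=0001  old=0000  +wl: 
  step 2. node 1  ⊔preds=1111  new=1111  old=1100  +wl: 
  step 3. node 2  ⊔preds=0000  new=0011  stable
  step 4. node 3  ⊔preds=1011  new=1111  stable
  step 5. node 4  ⊔preds=0000  new=1111  old=1011  +wl: 3
  step 6. node 5  ⊔preds=0011  new=0011  old=0000  +wl: 1
  step 7. node 6  ⊔preds=1111  new=1011  old=0000  +wl: 
  step 8. node 3  ⊔preds=1111  new=1111  stable
  step 9. node 1  ⊔preds=1111  new=1111  stable

Least fixpoint reached:
  node 0: 0001
  node 1: 1111
  node 2: 0011
  node 3: 1111
  node 4: 1111
  node 5: 0011
  node 6: 1011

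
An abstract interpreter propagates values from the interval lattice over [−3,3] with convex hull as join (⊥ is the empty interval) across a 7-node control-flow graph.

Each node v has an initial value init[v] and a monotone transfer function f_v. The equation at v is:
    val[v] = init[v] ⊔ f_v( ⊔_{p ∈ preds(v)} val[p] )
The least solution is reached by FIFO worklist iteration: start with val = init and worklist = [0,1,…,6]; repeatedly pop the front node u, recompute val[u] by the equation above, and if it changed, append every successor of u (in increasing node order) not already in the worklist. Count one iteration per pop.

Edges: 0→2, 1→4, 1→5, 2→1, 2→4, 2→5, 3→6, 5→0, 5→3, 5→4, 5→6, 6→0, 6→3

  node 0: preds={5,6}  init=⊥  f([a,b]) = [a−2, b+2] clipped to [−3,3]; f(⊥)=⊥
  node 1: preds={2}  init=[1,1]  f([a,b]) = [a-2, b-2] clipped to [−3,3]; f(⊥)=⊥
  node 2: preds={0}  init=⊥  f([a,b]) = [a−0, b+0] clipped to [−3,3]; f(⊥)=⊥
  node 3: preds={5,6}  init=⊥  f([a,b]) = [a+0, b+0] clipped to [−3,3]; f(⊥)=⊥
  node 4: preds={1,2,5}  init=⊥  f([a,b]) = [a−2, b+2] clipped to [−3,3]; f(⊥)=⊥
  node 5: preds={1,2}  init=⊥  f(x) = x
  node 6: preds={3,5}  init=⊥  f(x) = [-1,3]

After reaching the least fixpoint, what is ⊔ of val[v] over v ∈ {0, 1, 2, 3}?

Trace (19 dequeues):
  [1] u=0 | in ⊥ | out ⊥ | ==
  [2] u=1 | in ⊥ | out [1,1] | ==
  [3] u=2 | in ⊥ | out ⊥ | ==
  [4] u=3 | in ⊥ | out ⊥ | ==
  [5] u=4 | in [1,1] | out [-1,3] | prev ⊥ | push {}
  [6] u=5 | in [1,1] | out [1,1] | prev ⊥ | push {0,3,4}
  [7] u=6 | in [1,1] | out [-1,3] | prev ⊥ | push {}
  [8] u=0 | in [-1,3] | out [-3,3] | prev ⊥ | push {2}
  [9] u=3 | in [-1,3] | out [-1,3] | prev ⊥ | push {6}
  [10] u=4 | in [1,1] | out [-1,3] | ==
  [11] u=2 | in [-3,3] | out [-3,3] | prev ⊥ | push {1,4,5}
  [12] u=6 | in [-1,3] | out [-1,3] | ==
  [13] u=1 | in [-3,3] | out [-3,1] | prev [1,1] | push {}
  [14] u=4 | in [-3,3] | out [-3,3] | prev [-1,3] | push {}
  [15] u=5 | in [-3,3] | out [-3,3] | prev [1,1] | push {0,3,4,6}
  [16] u=0 | in [-3,3] | out [-3,3] | ==
  [17] u=3 | in [-3,3] | out [-3,3] | prev [-1,3] | push {}
  [18] u=4 | in [-3,3] | out [-3,3] | ==
  [19] u=6 | in [-3,3] | out [-1,3] | ==

Converged values:
  [0] [-3,3]
  [1] [-3,1]
  [2] [-3,3]
  [3] [-3,3]
  [4] [-3,3]
  [5] [-3,3]
  [6] [-1,3]

[-3,3]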